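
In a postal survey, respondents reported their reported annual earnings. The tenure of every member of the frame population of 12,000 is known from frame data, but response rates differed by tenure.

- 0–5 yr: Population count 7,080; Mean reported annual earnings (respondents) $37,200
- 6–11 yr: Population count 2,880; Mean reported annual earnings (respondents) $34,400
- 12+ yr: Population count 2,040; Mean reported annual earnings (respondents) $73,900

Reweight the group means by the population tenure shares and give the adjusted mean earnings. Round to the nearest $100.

$42,800

Each cell contributes population-share × respondent value:
  0–5 yr: (7,080/12,000) × 37,200 = 21,948
  6–11 yr: (2,880/12,000) × 34,400 = 8256
  12+ yr: (2,040/12,000) × 73,900 = 12,563
Post-stratified estimate = 42,767 → $42,800.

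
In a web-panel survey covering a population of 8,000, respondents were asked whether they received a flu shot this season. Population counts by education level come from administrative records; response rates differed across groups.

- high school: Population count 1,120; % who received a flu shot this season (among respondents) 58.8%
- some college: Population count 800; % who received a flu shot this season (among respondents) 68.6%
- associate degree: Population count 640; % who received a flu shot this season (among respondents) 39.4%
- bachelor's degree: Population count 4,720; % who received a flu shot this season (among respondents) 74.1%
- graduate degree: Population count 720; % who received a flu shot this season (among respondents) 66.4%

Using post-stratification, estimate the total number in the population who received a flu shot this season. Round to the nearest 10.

5,440

Apply each group's respondent rate to its population count:
  high school: 1,120 × 58.8% = 658.56
  some college: 800 × 68.6% = 548.8
  associate degree: 640 × 39.4% = 252.16
  bachelor's degree: 4,720 × 74.1% = 3497.52
  graduate degree: 720 × 66.4% = 478.08
Estimated total = 5435.12 → 5,440.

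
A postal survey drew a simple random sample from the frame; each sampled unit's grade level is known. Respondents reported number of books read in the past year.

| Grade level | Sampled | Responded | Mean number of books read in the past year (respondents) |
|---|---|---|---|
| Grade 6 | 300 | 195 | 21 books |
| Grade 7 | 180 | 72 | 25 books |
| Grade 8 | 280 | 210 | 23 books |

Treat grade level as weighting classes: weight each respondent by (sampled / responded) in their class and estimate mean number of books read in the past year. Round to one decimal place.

22.7

Class response rates: Grade 6 195/300 = 65%, Grade 7 72/180 = 40%, Grade 8 210/280 = 75%.
Inverse-response-rate weighting restores each class to its sampled count, so class totals weight by n_sampled:
  Grade 6: 300 × 21 = 6300
  Grade 7: 180 × 25 = 4500
  Grade 8: 280 × 23 = 6440
Adjusted estimate = 17,240 / 760 = 22.6842 → 22.7.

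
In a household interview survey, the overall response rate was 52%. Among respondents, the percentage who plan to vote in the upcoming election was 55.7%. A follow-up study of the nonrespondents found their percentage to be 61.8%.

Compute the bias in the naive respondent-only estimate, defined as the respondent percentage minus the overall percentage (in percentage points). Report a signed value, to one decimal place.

-2.9 percentage points

Nonresponse fraction = 1 − 0.52 = 0.48.
Bias = (nonresponse fraction) × (respondent percentage − nonrespondent percentage)
     = 0.48 × (55.7 − 61.8) = 0.48 × -6.1 = -2.928.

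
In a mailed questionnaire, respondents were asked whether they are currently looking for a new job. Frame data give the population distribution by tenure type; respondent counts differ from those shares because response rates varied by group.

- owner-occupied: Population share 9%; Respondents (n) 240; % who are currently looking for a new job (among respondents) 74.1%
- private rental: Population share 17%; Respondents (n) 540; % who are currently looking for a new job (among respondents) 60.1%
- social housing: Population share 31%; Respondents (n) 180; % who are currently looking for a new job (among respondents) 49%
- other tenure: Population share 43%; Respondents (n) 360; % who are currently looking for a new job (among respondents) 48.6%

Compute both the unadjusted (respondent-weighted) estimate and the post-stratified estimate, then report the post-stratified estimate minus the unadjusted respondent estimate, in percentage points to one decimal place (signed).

-5.0 percentage points

Naive respondent-only estimate (weights = respondent counts):
  (240/1320)×74.1 + (540/1320)×60.1 + (180/1320)×49 + (360/1320)×48.6 = 57.9955%
Post-stratifying to population shares instead:
  0.09×74.1 + 0.17×60.1 + 0.31×49 + 0.43×48.6 = 52.974%
Difference = 52.974 − 57.9955 = -5.0215 pp.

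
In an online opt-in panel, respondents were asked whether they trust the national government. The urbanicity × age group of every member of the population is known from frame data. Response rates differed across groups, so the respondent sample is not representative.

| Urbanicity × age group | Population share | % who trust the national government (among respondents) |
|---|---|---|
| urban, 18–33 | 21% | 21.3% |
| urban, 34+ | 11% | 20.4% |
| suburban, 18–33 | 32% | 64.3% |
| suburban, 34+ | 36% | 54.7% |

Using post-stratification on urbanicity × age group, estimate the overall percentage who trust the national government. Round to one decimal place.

Reweight to the known urbanicity × age group distribution:
  urban, 18–33: 0.21 × 21.3 = 4.473
  urban, 34+: 0.11 × 20.4 = 2.244
  suburban, 18–33: 0.32 × 64.3 = 20.576
  suburban, 34+: 0.36 × 54.7 = 19.692
Post-stratified estimate = 46.985 → 47.0%.

47.0%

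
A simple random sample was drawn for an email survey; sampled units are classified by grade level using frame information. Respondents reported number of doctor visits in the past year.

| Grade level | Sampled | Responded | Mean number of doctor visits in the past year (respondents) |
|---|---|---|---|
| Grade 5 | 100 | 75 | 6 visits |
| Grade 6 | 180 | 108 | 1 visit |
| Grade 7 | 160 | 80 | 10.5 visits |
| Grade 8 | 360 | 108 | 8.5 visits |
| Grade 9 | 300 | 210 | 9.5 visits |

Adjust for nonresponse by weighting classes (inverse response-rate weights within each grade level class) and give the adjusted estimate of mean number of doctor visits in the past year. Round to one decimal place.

7.6

Class response rates: Grade 5 75/100 = 75%, Grade 6 108/180 = 60%, Grade 7 80/160 = 50%, Grade 8 108/360 = 30%, Grade 9 210/300 = 70%.
Weighting each respondent by the inverse class response rate inflates each class back to its sampled size, so the class weight is n_sampled:
  Grade 5: 100 × 6 = 600
  Grade 6: 180 × 1 = 180
  Grade 7: 160 × 10.5 = 1680
  Grade 8: 360 × 8.5 = 3060
  Grade 9: 300 × 9.5 = 2850
Adjusted estimate = 8370 / 1,100 = 7.60909 → 7.6.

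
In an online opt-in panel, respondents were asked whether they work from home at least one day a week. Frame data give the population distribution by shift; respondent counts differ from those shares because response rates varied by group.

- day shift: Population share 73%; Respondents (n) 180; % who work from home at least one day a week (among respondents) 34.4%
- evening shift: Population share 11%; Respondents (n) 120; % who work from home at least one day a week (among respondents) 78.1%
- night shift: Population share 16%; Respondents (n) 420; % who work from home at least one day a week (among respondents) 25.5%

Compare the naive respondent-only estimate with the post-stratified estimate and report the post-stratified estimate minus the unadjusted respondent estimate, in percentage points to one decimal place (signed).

Without adjustment, the pooled respondent share is:
  (180/720)×34.4 + (120/720)×78.1 + (420/720)×25.5 = 36.4917%
Post-stratifying to population shares instead:
  0.73×34.4 + 0.11×78.1 + 0.16×25.5 = 37.783%
Difference = 37.783 − 36.4917 = 1.2913 pp.

+1.3 percentage points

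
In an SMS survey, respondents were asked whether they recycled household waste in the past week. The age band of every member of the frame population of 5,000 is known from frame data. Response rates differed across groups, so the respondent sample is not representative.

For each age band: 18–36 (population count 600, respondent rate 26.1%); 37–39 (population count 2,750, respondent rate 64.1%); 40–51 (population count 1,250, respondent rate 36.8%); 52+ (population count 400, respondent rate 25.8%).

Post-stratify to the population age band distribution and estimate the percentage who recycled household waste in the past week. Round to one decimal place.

49.7%

Post-stratification weights by population share, not respondent share:
  18–36: (600/5,000) × 26.1 = 3.132
  37–39: (2,750/5,000) × 64.1 = 35.255
  40–51: (1,250/5,000) × 36.8 = 9.2
  52+: (400/5,000) × 25.8 = 2.064
Post-stratified estimate = 49.651 → 49.7%.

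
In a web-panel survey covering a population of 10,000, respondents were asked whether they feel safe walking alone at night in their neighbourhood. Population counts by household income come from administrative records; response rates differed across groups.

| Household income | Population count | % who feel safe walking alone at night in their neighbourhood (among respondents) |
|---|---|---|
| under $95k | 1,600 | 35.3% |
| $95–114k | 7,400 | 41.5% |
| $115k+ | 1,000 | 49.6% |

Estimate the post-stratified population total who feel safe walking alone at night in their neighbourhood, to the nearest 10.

Apply each group's respondent rate to its population count:
  under $95k: 1,600 × 35.3% = 564.8
  $95–114k: 7,400 × 41.5% = 3071
  $115k+: 1,000 × 49.6% = 496
Estimated total = 4131.8 → 4,130.

4,130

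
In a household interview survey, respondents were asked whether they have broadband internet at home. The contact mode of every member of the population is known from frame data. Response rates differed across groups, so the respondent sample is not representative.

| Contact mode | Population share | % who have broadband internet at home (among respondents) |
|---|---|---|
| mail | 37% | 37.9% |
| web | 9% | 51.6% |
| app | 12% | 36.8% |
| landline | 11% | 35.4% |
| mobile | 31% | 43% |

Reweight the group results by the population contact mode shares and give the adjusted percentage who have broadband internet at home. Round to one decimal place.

40.3%

Weight each group's respondent value by its population share:
  mail: 0.37 × 37.9 = 14.023
  web: 0.09 × 51.6 = 4.644
  app: 0.12 × 36.8 = 4.416
  landline: 0.11 × 35.4 = 3.894
  mobile: 0.31 × 43 = 13.33
Post-stratified estimate = 40.307 → 40.3%.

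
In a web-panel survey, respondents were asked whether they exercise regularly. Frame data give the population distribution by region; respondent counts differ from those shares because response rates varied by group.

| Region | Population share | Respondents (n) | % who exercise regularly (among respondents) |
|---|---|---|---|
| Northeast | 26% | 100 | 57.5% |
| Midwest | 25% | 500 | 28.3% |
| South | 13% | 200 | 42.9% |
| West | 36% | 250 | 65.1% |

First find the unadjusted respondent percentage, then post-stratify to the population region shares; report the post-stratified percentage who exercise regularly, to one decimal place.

Without adjustment, the pooled respondent share is:
  (100/1050)×57.5 + (500/1050)×28.3 + (200/1050)×42.9 + (250/1050)×65.1 = 42.6238%
Post-stratifying to population shares instead:
  0.26×57.5 + 0.25×28.3 + 0.13×42.9 + 0.36×65.1 = 51.038%

51.0%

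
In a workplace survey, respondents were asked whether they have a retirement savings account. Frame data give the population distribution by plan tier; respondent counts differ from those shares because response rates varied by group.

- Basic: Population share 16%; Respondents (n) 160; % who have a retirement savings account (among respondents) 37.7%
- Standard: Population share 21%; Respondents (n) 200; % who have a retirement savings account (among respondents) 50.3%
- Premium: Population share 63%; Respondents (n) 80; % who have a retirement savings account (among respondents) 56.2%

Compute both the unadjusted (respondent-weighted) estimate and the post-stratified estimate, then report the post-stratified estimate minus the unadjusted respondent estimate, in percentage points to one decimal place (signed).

+5.2 percentage points

Without adjustment, the pooled respondent share is:
  (160/440)×37.7 + (200/440)×50.3 + (80/440)×56.2 = 46.7909%
Reweighting by population plan tier shares:
  0.16×37.7 + 0.21×50.3 + 0.63×56.2 = 52.001%
Difference = 52.001 − 46.7909 = 5.2101 pp.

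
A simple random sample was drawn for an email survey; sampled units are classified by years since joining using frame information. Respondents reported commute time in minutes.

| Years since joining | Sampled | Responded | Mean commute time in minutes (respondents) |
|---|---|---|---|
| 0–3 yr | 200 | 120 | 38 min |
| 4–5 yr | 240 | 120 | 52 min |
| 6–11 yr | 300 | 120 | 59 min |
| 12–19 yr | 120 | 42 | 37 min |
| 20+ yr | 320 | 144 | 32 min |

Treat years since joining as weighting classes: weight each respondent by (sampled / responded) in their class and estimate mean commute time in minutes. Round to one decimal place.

Class response rates: 0–3 yr 120/200 = 60%, 4–5 yr 120/240 = 50%, 6–11 yr 120/300 = 40%, 12–19 yr 42/120 = 35%, 20+ yr 144/320 = 45%.
With weight = n_sampled/n_responded per class, the weighted class total is n_sampled:
  0–3 yr: 200 × 38 = 7600
  4–5 yr: 240 × 52 = 12,480
  6–11 yr: 300 × 59 = 17,700
  12–19 yr: 120 × 37 = 4440
  20+ yr: 320 × 32 = 10,240
Adjusted estimate = 52,460 / 1,180 = 44.4576 → 44.5.

44.5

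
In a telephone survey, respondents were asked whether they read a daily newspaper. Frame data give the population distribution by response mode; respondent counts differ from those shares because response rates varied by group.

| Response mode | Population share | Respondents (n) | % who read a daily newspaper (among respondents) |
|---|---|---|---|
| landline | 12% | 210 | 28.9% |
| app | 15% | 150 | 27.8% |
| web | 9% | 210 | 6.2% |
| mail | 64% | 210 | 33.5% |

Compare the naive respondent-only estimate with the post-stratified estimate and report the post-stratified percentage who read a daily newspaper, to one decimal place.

Naive respondent-only estimate (weights = respondent counts):
  (210/780)×28.9 + (150/780)×27.8 + (210/780)×6.2 + (210/780)×33.5 = 23.8154%
Reweighting by population response mode shares:
  0.12×28.9 + 0.15×27.8 + 0.09×6.2 + 0.64×33.5 = 29.636%

29.6%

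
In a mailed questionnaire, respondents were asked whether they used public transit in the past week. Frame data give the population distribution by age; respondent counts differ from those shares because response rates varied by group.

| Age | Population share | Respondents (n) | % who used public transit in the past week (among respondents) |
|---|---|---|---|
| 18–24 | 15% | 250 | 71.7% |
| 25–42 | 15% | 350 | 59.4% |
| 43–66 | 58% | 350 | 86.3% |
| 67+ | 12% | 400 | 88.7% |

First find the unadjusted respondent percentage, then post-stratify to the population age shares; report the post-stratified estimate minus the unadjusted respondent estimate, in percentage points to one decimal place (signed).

+3.0 percentage points

Unadjusted (pooled respondent) estimate weights by respondent counts:
  (250/1350)×71.7 + (350/1350)×59.4 + (350/1350)×86.3 + (400/1350)×88.7 = 77.3333%
Reweighting by population age shares:
  0.15×71.7 + 0.15×59.4 + 0.58×86.3 + 0.12×88.7 = 80.363%
Difference = 80.363 − 77.3333 = 3.0297 pp.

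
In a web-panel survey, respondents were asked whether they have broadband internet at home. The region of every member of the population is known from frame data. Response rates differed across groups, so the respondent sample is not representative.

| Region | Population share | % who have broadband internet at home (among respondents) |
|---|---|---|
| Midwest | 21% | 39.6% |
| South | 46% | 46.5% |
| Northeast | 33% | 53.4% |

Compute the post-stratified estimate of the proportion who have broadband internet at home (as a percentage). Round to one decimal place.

Reweight to the known region distribution:
  Midwest: 0.21 × 39.6 = 8.316
  South: 0.46 × 46.5 = 21.39
  Northeast: 0.33 × 53.4 = 17.622
Post-stratified estimate = 47.328 → 47.3%.

47.3%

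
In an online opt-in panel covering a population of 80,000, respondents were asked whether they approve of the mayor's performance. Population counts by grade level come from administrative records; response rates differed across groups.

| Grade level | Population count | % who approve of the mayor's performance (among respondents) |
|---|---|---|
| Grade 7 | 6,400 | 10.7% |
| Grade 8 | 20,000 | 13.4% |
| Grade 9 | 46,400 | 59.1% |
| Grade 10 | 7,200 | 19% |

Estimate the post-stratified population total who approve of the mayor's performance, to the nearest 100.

Estimated count per cell = population count × respondent percentage:
  Grade 7: 6,400 × 10.7% = 684.8
  Grade 8: 20,000 × 13.4% = 2680
  Grade 9: 46,400 × 59.1% = 27422.4
  Grade 10: 7,200 × 19% = 1368
Estimated total = 32155.2 → 32,200.

32,200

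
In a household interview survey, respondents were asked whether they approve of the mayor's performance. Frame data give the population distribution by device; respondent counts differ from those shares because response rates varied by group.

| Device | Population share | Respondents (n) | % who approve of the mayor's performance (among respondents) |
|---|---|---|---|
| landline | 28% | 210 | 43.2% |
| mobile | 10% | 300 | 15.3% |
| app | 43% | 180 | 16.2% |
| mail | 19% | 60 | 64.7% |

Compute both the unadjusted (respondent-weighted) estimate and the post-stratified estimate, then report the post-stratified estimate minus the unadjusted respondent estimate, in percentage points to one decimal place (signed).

Naive respondent-only estimate (weights = respondent counts):
  (210/750)×43.2 + (300/750)×15.3 + (180/750)×16.2 + (60/750)×64.7 = 27.28%
Post-stratifying to population shares instead:
  0.28×43.2 + 0.1×15.3 + 0.43×16.2 + 0.19×64.7 = 32.885%
Difference = 32.885 − 27.28 = 5.605 pp.

+5.6 percentage points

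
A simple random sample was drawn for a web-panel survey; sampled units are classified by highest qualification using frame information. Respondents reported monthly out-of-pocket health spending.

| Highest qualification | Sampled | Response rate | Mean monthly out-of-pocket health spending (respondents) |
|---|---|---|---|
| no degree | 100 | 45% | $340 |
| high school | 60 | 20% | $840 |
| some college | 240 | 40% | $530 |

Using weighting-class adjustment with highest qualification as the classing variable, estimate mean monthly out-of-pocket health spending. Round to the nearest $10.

Weighting each respondent by the inverse class response rate inflates each class back to its sampled size, so the class weight is n_sampled:
  no degree: 100 × 340 = 34,000
  high school: 60 × 840 = 50,400
  some college: 240 × 530 = 127,200
Adjusted estimate = 211,600 / 400 = 529 → $530.

$530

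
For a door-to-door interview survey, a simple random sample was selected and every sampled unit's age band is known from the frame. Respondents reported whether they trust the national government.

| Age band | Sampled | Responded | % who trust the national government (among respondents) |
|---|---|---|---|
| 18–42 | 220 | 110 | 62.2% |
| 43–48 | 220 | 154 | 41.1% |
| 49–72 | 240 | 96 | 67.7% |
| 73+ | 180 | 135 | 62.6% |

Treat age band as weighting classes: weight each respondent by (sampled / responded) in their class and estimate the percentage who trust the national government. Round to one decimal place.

58.4%

Response rates by class: 18–42 110/220 = 50%, 43–48 154/220 = 70%, 49–72 96/240 = 40%, 73+ 135/180 = 75%.
Inverse-response-rate weighting restores each class to its sampled count, so class totals weight by n_sampled:
  18–42: 220 × 62.2 = 13,684
  43–48: 220 × 41.1 = 9042
  49–72: 240 × 67.7 = 16,248
  73+: 180 × 62.6 = 11,268
Adjusted estimate = 50,242 / 860 = 58.4209 → 58.4%.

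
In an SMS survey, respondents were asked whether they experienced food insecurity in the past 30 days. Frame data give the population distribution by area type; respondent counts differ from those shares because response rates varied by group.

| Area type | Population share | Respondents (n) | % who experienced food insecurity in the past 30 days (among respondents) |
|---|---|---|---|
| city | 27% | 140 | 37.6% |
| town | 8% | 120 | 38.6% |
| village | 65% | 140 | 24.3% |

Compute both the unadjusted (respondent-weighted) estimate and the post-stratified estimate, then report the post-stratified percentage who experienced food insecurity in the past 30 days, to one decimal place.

29.0%

Naive respondent-only estimate (weights = respondent counts):
  (140/400)×37.6 + (120/400)×38.6 + (140/400)×24.3 = 33.245%
Post-stratified estimate weights by population shares:
  0.27×37.6 + 0.08×38.6 + 0.65×24.3 = 29.035%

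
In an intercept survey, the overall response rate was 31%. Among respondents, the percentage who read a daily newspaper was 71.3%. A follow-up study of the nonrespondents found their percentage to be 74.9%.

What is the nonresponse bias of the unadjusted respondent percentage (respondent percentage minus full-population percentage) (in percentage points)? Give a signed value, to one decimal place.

Nonresponse fraction = 1 − 0.31 = 0.69.
Bias = (nonresponse fraction) × (respondent percentage − nonrespondent percentage)
     = 0.69 × (71.3 − 74.9) = 0.69 × -3.6 = -2.484.

-2.5 percentage points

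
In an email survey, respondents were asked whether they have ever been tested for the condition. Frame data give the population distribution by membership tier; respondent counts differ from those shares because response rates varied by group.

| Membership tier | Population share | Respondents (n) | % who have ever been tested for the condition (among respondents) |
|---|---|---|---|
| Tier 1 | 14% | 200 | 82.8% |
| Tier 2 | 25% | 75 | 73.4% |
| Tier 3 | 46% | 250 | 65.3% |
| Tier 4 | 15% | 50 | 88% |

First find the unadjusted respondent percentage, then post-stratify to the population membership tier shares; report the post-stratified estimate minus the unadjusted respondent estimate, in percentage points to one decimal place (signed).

-1.2 percentage points

Without adjustment, the pooled respondent share is:
  (200/575)×82.8 + (75/575)×73.4 + (250/575)×65.3 + (50/575)×88 = 74.4174%
Post-stratified estimate weights by population shares:
  0.14×82.8 + 0.25×73.4 + 0.46×65.3 + 0.15×88 = 73.18%
Difference = 73.18 − 74.4174 = -1.2374 pp.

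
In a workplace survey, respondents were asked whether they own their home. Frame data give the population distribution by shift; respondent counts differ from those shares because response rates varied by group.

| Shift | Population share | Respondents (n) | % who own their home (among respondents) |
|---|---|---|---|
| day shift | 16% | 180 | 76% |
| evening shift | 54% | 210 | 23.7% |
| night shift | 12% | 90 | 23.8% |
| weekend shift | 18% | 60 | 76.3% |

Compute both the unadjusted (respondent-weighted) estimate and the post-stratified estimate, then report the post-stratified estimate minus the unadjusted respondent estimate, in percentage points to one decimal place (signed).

Without adjustment, the pooled respondent share is:
  (180/540)×76 + (210/540)×23.7 + (90/540)×23.8 + (60/540)×76.3 = 46.9944%
Reweighting by population shift shares:
  0.16×76 + 0.54×23.7 + 0.12×23.8 + 0.18×76.3 = 41.548%
Difference = 41.548 − 46.9944 = -5.4464 pp.

-5.4 percentage points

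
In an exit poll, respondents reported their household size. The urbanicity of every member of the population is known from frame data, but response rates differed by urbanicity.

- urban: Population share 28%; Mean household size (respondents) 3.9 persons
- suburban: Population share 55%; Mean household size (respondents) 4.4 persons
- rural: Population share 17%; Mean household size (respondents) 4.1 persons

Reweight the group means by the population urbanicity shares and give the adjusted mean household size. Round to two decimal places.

4.21

Weight each group's respondent value by its population share:
  urban: 0.28 × 3.9 = 1.092
  suburban: 0.55 × 4.4 = 2.42
  rural: 0.17 × 4.1 = 0.697
Post-stratified estimate = 4.209 → 4.21.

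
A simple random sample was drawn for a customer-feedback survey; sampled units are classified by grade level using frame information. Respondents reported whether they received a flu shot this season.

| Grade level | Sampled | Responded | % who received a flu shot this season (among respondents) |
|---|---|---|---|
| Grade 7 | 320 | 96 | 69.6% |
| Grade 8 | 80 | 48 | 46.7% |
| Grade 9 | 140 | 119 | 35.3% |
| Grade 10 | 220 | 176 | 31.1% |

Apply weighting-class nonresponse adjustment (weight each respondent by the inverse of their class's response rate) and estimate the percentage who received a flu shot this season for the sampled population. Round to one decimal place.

Class response rates: Grade 7 96/320 = 30%, Grade 8 48/80 = 60%, Grade 9 119/140 = 85%, Grade 10 176/220 = 80%.
With weight = n_sampled/n_responded per class, the weighted class total is n_sampled:
  Grade 7: 320 × 69.6 = 22,272
  Grade 8: 80 × 46.7 = 3736
  Grade 9: 140 × 35.3 = 4942
  Grade 10: 220 × 31.1 = 6842
Adjusted estimate = 37,792 / 760 = 49.7263 → 49.7%.

49.7%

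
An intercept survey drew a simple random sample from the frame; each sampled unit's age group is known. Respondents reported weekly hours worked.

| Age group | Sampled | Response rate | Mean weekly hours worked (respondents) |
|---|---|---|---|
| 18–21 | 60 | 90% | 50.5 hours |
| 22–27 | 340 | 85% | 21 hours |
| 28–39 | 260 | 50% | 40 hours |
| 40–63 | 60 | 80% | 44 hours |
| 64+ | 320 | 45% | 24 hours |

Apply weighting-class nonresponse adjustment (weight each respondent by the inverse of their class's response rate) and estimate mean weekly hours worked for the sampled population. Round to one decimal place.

Inverse-response-rate weighting restores each class to its sampled count, so class totals weight by n_sampled:
  18–21: 60 × 50.5 = 3030
  22–27: 340 × 21 = 7140
  28–39: 260 × 40 = 10,400
  40–63: 60 × 44 = 2640
  64+: 320 × 24 = 7680
Adjusted estimate = 30,890 / 1,040 = 29.7019 → 29.7.

29.7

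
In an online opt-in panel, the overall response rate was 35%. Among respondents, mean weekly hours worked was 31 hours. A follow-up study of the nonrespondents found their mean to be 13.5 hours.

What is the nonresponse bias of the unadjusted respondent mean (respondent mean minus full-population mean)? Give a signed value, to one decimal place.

+11.4

Nonresponse fraction = 1 − 0.35 = 0.65.
Bias = (nonresponse fraction) × (respondent mean − nonrespondent mean)
     = 0.65 × (31 − 13.5) = 0.65 × 17.5 = 11.375.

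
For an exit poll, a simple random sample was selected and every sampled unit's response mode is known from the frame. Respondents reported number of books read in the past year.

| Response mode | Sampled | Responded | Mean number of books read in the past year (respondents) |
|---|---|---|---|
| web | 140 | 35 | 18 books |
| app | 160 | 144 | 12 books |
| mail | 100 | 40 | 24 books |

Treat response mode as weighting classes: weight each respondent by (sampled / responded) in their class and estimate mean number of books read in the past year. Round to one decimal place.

17.1

Response rates by class: web 35/140 = 25%, app 144/160 = 90%, mail 40/100 = 40%.
With weight = n_sampled/n_responded per class, the weighted class total is n_sampled:
  web: 140 × 18 = 2520
  app: 160 × 12 = 1920
  mail: 100 × 24 = 2400
Adjusted estimate = 6840 / 400 = 17.1 → 17.1.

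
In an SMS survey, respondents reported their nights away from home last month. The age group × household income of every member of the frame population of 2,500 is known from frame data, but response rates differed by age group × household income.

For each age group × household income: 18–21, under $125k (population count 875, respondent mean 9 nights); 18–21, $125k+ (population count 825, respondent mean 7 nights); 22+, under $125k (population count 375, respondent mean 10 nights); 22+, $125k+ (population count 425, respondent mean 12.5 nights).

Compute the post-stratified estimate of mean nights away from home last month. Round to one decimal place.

Reweight to the known age group × household income distribution:
  18–21, under $125k: (875/2,500) × 9 = 3.15
  18–21, $125k+: (825/2,500) × 7 = 2.31
  22+, under $125k: (375/2,500) × 10 = 1.5
  22+, $125k+: (425/2,500) × 12.5 = 2.125
Post-stratified estimate = 9.085 → 9.1.

9.1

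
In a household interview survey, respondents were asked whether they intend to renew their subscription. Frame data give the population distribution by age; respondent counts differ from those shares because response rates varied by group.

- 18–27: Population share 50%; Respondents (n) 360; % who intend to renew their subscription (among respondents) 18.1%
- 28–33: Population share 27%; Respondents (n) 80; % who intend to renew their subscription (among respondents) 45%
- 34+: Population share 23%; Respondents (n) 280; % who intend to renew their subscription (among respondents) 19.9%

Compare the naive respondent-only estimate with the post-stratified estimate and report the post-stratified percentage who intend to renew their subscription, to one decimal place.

25.8%

Unadjusted (pooled respondent) estimate weights by respondent counts:
  (360/720)×18.1 + (80/720)×45 + (280/720)×19.9 = 21.7889%
Post-stratified estimate weights by population shares:
  0.5×18.1 + 0.27×45 + 0.23×19.9 = 25.777%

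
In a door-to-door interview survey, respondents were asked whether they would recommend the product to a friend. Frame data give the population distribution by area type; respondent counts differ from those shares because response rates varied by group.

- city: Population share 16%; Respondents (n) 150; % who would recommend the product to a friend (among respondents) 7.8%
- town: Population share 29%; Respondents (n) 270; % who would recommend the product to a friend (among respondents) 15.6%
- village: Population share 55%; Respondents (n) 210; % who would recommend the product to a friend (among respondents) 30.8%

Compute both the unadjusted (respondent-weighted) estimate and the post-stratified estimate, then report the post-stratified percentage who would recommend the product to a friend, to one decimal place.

22.7%

Without adjustment, the pooled respondent share is:
  (150/630)×7.8 + (270/630)×15.6 + (210/630)×30.8 = 18.8095%
Post-stratifying to population shares instead:
  0.16×7.8 + 0.29×15.6 + 0.55×30.8 = 22.712%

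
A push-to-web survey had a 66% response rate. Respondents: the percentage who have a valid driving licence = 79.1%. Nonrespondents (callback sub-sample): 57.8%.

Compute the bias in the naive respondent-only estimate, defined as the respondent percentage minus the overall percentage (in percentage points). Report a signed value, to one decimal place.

+7.2 percentage points

Nonresponse fraction = 1 − 0.66 = 0.34.
Bias = (nonresponse fraction) × (respondent percentage − nonrespondent percentage)
     = 0.34 × (79.1 − 57.8) = 0.34 × 21.3 = 7.242.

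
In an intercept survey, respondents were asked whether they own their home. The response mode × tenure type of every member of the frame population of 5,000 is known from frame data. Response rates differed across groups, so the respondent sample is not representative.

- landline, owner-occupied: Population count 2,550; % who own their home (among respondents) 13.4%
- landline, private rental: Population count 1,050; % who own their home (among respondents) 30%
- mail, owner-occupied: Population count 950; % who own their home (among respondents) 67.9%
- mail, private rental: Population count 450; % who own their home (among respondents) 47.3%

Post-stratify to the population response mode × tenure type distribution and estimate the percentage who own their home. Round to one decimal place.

30.3%

Post-stratification weights by population share, not respondent share:
  landline, owner-occupied: (2,550/5,000) × 13.4 = 6.834
  landline, private rental: (1,050/5,000) × 30 = 6.3
  mail, owner-occupied: (950/5,000) × 67.9 = 12.901
  mail, private rental: (450/5,000) × 47.3 = 4.257
Post-stratified estimate = 30.292 → 30.3%.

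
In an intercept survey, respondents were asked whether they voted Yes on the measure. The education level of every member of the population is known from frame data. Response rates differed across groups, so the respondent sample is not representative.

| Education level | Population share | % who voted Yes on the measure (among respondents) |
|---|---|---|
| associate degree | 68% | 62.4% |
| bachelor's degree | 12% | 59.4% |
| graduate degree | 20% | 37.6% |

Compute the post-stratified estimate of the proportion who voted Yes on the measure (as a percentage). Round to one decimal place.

57.1%

Reweight to the known education level distribution:
  associate degree: 0.68 × 62.4 = 42.432
  bachelor's degree: 0.12 × 59.4 = 7.128
  graduate degree: 0.2 × 37.6 = 7.52
Post-stratified estimate = 57.08 → 57.1%.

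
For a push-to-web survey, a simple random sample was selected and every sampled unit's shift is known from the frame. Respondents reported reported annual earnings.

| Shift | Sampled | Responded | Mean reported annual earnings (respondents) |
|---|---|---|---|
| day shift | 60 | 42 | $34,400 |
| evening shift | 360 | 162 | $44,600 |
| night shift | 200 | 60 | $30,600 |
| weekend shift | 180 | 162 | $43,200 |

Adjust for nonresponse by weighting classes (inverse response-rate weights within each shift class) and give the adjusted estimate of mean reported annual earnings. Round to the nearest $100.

Response rates by class: day shift 42/60 = 70%, evening shift 162/360 = 45%, night shift 60/200 = 30%, weekend shift 162/180 = 90%.
With weight = n_sampled/n_responded per class, the weighted class total is n_sampled:
  day shift: 60 × 34,400 = 2,064,000
  evening shift: 360 × 44,600 = 16,056,000
  night shift: 200 × 30,600 = 6,120,000
  weekend shift: 180 × 43,200 = 7,776,000
Adjusted estimate = 32,016,000 / 800 = 40,020 → $40,000.

$40,000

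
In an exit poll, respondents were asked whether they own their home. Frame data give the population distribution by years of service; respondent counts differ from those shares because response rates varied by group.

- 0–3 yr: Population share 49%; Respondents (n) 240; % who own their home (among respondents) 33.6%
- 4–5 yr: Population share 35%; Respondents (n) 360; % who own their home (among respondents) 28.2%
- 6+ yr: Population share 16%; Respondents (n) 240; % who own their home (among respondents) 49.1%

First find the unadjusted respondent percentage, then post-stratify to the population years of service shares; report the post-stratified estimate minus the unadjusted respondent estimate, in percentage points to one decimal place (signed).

-1.5 percentage points

Naive respondent-only estimate (weights = respondent counts):
  (240/840)×33.6 + (360/840)×28.2 + (240/840)×49.1 = 35.7143%
Post-stratifying to population shares instead:
  0.49×33.6 + 0.35×28.2 + 0.16×49.1 = 34.19%
Difference = 34.19 − 35.7143 = -1.5243 pp.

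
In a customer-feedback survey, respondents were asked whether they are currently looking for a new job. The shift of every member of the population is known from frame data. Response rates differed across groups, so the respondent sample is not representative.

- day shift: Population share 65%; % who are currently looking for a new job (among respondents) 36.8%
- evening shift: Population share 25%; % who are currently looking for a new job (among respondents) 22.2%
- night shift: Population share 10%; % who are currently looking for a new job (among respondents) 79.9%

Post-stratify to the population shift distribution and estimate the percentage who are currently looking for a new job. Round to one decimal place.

Each cell contributes population-share × respondent value:
  day shift: 0.65 × 36.8 = 23.92
  evening shift: 0.25 × 22.2 = 5.55
  night shift: 0.1 × 79.9 = 7.99
Post-stratified estimate = 37.46 → 37.5%.

37.5%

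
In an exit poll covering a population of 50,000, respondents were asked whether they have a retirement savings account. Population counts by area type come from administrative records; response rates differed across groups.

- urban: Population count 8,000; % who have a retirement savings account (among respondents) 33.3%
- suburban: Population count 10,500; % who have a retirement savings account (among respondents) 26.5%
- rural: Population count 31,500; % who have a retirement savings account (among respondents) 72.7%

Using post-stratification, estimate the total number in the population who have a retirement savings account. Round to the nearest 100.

Estimated count per cell = population count × respondent percentage:
  urban: 8,000 × 33.3% = 2664
  suburban: 10,500 × 26.5% = 2782.5
  rural: 31,500 × 72.7% = 22900.5
Estimated total = 28,347 → 28,300.

28,300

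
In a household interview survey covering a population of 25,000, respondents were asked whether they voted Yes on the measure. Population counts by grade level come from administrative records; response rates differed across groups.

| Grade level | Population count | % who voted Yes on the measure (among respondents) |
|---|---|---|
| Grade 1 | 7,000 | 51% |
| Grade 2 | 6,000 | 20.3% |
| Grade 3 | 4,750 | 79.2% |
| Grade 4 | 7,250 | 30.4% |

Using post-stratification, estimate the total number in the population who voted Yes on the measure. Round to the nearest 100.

10,800

Each cell contributes its population count × the respondent rate:
  Grade 1: 7,000 × 51% = 3570
  Grade 2: 6,000 × 20.3% = 1218
  Grade 3: 4,750 × 79.2% = 3762
  Grade 4: 7,250 × 30.4% = 2204
Estimated total = 10,754 → 10,800.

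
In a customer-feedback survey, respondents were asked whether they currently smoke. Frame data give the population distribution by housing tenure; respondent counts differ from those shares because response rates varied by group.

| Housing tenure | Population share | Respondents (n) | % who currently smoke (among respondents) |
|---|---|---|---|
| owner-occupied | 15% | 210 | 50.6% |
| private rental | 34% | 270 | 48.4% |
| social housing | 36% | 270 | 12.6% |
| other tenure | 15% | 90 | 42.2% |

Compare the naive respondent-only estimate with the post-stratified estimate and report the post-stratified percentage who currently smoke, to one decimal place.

34.9%

Unadjusted (pooled respondent) estimate weights by respondent counts:
  (210/840)×50.6 + (270/840)×48.4 + (270/840)×12.6 + (90/840)×42.2 = 36.7786%
Reweighting by population housing tenure shares:
  0.15×50.6 + 0.34×48.4 + 0.36×12.6 + 0.15×42.2 = 34.912%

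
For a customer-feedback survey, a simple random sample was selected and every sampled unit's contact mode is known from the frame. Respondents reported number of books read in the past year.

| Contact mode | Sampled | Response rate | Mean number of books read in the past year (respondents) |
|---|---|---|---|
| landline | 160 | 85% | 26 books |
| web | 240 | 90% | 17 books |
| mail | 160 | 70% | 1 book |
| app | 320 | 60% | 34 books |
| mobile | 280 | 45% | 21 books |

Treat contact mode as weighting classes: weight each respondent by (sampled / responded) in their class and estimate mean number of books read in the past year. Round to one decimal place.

21.7

Inverse-response-rate weighting restores each class to its sampled count, so class totals weight by n_sampled:
  landline: 160 × 26 = 4160
  web: 240 × 17 = 4080
  mail: 160 × 1 = 160
  app: 320 × 34 = 10,880
  mobile: 280 × 21 = 5880
Adjusted estimate = 25,160 / 1,160 = 21.6897 → 21.7.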